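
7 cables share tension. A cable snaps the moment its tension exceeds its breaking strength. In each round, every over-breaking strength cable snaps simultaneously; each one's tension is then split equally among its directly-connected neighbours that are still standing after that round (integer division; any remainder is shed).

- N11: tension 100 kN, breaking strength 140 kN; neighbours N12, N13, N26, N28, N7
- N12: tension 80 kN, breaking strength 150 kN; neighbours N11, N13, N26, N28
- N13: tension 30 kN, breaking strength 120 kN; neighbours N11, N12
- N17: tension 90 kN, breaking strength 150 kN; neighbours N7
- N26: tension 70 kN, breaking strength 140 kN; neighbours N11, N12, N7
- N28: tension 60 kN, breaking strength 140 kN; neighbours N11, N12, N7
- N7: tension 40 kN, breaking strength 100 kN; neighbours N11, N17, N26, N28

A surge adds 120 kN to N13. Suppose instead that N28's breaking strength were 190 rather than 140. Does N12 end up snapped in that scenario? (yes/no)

yes

With N28's breaking strength at 190:
Round 1 — N13 at 150 > 120. N13 snaps.
  N13 sheds 150 kN to N11, N12: 75 each.
    N11: 100+75 = 175 > 140
    N12: 80+75 = 155 > 150
Round 2 — N11, N12 snap.
  N11 sheds 175 kN to N26, N28, N7: 58 each (1 lost).
    N26: 70+58 = 128 ≤ 140
    N28: 60+58 = 118 ≤ 190
    N7: 40+58 = 98 ≤ 100
  N12 sheds 155 kN to N26, N28: 77 each (1 lost).
    N26: 128+77 = 205 > 140
    N28: 118+77 = 195 > 190
Round 3 — N26, N28 snap.
  N26 sheds 205 kN to N7: 205 each.
    N7: 98+205 = 303 > 100
  N28 sheds 195 kN to N7: 195 each.
    N7: 303+195 = 498 > 100
Round 4 — N7 snaps.
  N7 sheds 498 kN to N17: 498 each.
    N17: 90+498 = 588 > 150
Round 5 — N17 snaps.
  N17 sheds 588 kN: no online neighbours, lost.
No further breaks.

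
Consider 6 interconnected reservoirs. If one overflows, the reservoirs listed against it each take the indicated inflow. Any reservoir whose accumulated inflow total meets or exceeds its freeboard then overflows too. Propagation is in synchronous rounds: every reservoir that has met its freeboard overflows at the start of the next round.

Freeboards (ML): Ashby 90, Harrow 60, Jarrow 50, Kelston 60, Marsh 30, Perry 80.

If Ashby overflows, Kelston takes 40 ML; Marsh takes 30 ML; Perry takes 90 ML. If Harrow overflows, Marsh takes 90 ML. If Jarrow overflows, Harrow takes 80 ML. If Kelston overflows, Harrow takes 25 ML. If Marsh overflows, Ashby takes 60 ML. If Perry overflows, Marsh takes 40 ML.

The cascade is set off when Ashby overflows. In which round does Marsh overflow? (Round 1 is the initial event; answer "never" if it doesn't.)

2

Round 1 — Ashby overflows (initial).
  Kelston: +40 → 40 < 60
  Marsh: +30 → 30 ≥ 30
  Perry: +90 → 90 ≥ 80
Round 2 — Marsh, Perry overflow.
No further overflows.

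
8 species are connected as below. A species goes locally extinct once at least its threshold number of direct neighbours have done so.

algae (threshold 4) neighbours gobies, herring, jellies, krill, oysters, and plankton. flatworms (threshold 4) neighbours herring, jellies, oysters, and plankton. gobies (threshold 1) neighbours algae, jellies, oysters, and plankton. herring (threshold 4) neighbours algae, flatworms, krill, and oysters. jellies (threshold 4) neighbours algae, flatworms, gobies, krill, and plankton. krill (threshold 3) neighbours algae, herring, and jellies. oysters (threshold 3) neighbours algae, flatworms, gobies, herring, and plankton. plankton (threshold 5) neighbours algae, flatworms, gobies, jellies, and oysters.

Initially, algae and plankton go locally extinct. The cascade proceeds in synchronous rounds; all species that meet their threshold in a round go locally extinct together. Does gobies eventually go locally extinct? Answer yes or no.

Round 1 — algae, plankton go locally extinct (initial).
Round 2 — checking thresholds:
  flatworms: 1 of 4 neighbours < 4, below threshold.
  gobies: 2 of 4 neighbours ≥ 1, goes locally extinct.
  herring: 1 of 4 neighbours < 4, below threshold.
  jellies: 2 of 5 neighbours < 4, below threshold.
  krill: 1 of 3 neighbours < 3, below threshold.
  oysters: 2 of 5 neighbours < 3, below threshold.
Round 3 — checking thresholds:
  flatworms: 1 of 4 neighbours < 4, below threshold.
  herring: 1 of 4 neighbours < 4, below threshold.
  jellies: 3 of 5 neighbours < 4, below threshold.
  krill: 1 of 3 neighbours < 3, below threshold.
  oysters: 3 of 5 neighbours ≥ 3, goes locally extinct.
Round 4 — no new extinctions; cascade stops.

yes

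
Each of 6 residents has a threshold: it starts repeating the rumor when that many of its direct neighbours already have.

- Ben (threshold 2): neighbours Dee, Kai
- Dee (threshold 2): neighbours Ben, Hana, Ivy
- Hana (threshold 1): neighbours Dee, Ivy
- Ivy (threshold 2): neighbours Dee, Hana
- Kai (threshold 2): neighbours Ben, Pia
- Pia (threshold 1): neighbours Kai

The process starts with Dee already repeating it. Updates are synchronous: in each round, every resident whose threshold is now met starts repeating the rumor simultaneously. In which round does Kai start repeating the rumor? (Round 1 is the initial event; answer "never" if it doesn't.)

never

Round 1 — Dee starts repeating the rumor (initial).
Round 2 — checking thresholds:
  Ben: 1 of 2 neighbours < 2, holds.
  Hana: 1 of 2 neighbours ≥ 1, starts repeating the rumor.
  Ivy: 1 of 2 neighbours < 2, holds.
Round 3 — checking thresholds:
  Ben: 1 of 2 neighbours < 2, holds.
  Ivy: 2 of 2 neighbours ≥ 2, starts repeating the rumor.
Round 4 — no new spreads; cascade stops.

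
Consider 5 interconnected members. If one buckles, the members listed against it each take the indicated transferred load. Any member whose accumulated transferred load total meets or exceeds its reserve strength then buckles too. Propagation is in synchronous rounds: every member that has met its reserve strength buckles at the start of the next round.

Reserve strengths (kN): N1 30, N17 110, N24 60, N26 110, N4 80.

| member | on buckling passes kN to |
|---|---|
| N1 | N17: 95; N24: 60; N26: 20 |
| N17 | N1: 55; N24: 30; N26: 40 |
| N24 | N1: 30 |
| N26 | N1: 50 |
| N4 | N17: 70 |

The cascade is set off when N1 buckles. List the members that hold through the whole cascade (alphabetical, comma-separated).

N17, N26, N4

Round 1 — N1 buckles (initial).
  N17: +95 → 95 < 110
  N24: +60 → 60 ≥ 60
  N26: +20 → 20 < 110
Round 2 — N24 buckles.
No further bucklings.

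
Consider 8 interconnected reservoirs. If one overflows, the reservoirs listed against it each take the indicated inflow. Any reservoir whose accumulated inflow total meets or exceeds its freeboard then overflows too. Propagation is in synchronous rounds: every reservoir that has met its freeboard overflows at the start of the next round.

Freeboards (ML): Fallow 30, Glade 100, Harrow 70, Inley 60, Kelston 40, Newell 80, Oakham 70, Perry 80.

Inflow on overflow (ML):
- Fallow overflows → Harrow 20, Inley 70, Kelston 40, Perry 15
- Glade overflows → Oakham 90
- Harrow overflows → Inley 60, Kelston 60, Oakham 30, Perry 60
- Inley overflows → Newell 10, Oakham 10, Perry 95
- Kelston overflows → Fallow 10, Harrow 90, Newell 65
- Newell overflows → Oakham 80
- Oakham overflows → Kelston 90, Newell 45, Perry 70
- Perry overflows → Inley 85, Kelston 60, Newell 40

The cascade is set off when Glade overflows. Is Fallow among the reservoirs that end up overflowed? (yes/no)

Round 1 — Glade overflows (initial).
  Oakham: +90 → 90 ≥ 70
Round 2 — Oakham overflows.
  Kelston: +90 → 90 ≥ 40
  Newell: +45 → 45 < 80
  Perry: +70 → 70 < 80
Round 3 — Kelston overflows.
  Fallow: +10 → 10 < 30
  Harrow: +90 → 90 ≥ 70
  Newell: +65 → 110 ≥ 80
Round 4 — Harrow, Newell overflow.
  Inley: +60 → 60 ≥ 60
  Perry: +60 → 130 ≥ 80
Round 5 — Inley, Perry overflow.
No further overflows.

no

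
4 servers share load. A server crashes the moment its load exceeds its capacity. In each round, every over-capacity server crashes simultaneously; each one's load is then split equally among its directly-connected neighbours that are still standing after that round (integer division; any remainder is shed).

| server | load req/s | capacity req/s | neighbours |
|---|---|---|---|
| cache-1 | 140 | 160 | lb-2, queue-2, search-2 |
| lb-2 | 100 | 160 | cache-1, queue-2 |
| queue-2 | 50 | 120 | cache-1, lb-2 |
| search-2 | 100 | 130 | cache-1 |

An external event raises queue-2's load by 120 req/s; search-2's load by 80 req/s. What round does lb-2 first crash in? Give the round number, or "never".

Round 1 — queue-2 at 170 > 120; search-2 at 180 > 130. queue-2, search-2 crash.
  queue-2 sheds 170 req/s to cache-1, lb-2: 85 each.
    cache-1: 140+85 = 225 > 160
    lb-2: 100+85 = 185 > 160
  search-2 sheds 180 req/s to cache-1: 180 each.
    cache-1: 225+180 = 405 > 160
Round 2 — cache-1, lb-2 crash.
  cache-1 sheds 405 req/s: no online neighbours, lost.
  lb-2 sheds 185 req/s: no online neighbours, lost.
No further crashes.

2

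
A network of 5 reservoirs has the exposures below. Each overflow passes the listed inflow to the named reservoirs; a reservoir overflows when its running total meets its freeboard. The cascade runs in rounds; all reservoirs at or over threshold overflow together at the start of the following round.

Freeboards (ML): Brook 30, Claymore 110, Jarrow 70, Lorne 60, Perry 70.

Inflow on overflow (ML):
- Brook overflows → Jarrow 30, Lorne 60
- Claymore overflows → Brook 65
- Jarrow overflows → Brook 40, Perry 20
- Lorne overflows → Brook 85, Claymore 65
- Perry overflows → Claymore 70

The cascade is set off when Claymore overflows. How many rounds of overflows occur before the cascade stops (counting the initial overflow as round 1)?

3

Round 1 — Claymore overflows (initial).
  Brook: +65 → 65 ≥ 30
Round 2 — Brook overflows.
  Jarrow: +30 → 30 < 70
  Lorne: +60 → 60 ≥ 60
Round 3 — Lorne overflows.
No further overflows.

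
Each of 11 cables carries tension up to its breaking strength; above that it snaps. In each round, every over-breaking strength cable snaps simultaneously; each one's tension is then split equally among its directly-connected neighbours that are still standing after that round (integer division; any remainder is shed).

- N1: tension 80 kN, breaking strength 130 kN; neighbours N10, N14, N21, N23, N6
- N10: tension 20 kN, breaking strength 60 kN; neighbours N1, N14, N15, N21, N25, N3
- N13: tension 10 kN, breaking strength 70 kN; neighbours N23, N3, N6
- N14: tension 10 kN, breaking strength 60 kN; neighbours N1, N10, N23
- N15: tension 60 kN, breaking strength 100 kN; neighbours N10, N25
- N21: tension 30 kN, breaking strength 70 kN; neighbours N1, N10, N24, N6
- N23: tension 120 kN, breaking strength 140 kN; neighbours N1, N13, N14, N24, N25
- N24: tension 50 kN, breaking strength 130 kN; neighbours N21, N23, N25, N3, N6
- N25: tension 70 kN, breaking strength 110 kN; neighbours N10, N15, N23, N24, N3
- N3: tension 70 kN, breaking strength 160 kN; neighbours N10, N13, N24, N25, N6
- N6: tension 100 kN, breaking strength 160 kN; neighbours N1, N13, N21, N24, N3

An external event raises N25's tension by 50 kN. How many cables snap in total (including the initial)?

2

Round 1 — N25 at 120 > 110. N25 snaps.
  N25 sheds 120 kN to N10, N15, N23, N24, N3: 24 each.
    N10: 20+24 = 44 ≤ 60
    N15: 60+24 = 84 ≤ 100
    N23: 120+24 = 144 > 140
    N24: 50+24 = 74 ≤ 130
    N3: 70+24 = 94 ≤ 160
Round 2 — N23 snaps.
  N23 sheds 144 kN to N1, N13, N14, N24: 36 each.
    N1: 80+36 = 116 ≤ 130
    N13: 10+36 = 46 ≤ 70
    N14: 10+36 = 46 ≤ 60
    N24: 74+36 = 110 ≤ 130
No further breaks.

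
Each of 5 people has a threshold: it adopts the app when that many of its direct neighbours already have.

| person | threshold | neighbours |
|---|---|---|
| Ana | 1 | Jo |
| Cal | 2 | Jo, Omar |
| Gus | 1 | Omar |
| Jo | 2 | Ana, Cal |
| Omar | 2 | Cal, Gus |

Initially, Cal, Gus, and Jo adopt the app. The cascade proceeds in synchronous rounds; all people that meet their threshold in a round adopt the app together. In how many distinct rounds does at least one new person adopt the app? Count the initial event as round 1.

2

Round 1 — Cal, Gus, Jo adopt the app (initial).
Round 2 — checking thresholds:
  Ana: 1 of 1 neighbours ≥ 1, adopts the app.
  Omar: 2 of 2 neighbours ≥ 2, adopts the app.
Round 3 — no new adoptions; cascade stops.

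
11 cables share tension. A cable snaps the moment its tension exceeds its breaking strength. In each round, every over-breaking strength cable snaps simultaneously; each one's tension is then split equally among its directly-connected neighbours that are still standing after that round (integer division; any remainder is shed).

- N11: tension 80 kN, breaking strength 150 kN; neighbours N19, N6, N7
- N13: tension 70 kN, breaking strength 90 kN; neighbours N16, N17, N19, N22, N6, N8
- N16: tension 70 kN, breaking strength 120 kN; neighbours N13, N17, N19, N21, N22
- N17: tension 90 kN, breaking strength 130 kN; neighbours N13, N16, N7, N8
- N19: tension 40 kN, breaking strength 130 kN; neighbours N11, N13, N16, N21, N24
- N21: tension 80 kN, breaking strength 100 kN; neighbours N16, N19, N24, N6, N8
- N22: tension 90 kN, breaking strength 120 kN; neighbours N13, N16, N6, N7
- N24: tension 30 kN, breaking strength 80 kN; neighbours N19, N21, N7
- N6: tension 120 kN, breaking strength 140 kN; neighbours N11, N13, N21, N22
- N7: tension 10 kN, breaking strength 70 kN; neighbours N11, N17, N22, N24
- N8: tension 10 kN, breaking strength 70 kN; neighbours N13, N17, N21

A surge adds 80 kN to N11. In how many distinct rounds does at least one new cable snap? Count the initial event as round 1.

5

Round 1 — N11 at 160 > 150. N11 snaps.
  N11 sheds 160 kN to N19, N6, N7: 53 each (1 lost).
    N19: 40+53 = 93 ≤ 130
    N6: 120+53 = 173 > 140
    N7: 10+53 = 63 ≤ 70
Round 2 — N6 snaps.
  N6 sheds 173 kN to N13, N21, N22: 57 each (2 lost).
    N13: 70+57 = 127 > 90
    N21: 80+57 = 137 > 100
    N22: 90+57 = 147 > 120
Round 3 — N13, N21, N22 snap.
  N13 sheds 127 kN to N16, N17, N19, N8: 31 each (3 lost).
    N16: 70+31 = 101 ≤ 120
    N17: 90+31 = 121 ≤ 130
    N19: 93+31 = 124 ≤ 130
    N8: 10+31 = 41 ≤ 70
  N21 sheds 137 kN to N16, N19, N24, N8: 34 each (1 lost).
    N16: 101+34 = 135 > 120
    N19: 124+34 = 158 > 130
    N24: 30+34 = 64 ≤ 80
    N8: 41+34 = 75 > 70
  N22 sheds 147 kN to N16, N7: 73 each (1 lost).
    N16: 135+73 = 208 > 120
    N7: 63+73 = 136 > 70
Round 4 — N16, N19, N7, N8 snap.
  N16 sheds 208 kN to N17: 208 each.
    N17: 121+208 = 329 > 130
  N19 sheds 158 kN to N24: 158 each.
    N24: 64+158 = 222 > 80
  N7 sheds 136 kN to N17, N24: 68 each.
    N17: 329+68 = 397 > 130
    N24: 222+68 = 290 > 80
  N8 sheds 75 kN to N17: 75 each.
    N17: 397+75 = 472 > 130
Round 5 — N17, N24 snap.
  N17 sheds 472 kN: no online neighbours, lost.
  N24 sheds 290 kN: no online neighbours, lost.
No further breaks.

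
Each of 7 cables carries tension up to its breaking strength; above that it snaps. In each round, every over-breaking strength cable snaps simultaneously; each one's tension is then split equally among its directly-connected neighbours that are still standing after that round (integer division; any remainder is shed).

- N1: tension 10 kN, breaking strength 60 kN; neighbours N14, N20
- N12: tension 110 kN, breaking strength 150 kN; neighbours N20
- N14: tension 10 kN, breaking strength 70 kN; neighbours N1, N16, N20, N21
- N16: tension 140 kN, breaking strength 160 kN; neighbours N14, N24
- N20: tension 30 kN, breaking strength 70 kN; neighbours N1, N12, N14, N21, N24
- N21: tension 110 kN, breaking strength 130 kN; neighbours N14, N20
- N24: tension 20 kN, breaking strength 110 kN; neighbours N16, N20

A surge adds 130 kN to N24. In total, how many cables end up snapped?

6

Round 1 — N24 at 150 > 110. N24 snaps.
  N24 sheds 150 kN to N16, N20: 75 each.
    N16: 140+75 = 215 > 160
    N20: 30+75 = 105 > 70
Round 2 — N16, N20 snap.
  N16 sheds 215 kN to N14: 215 each.
    N14: 10+215 = 225 > 70
  N20 sheds 105 kN to N1, N12, N14, N21: 26 each (1 lost).
    N1: 10+26 = 36 ≤ 60
    N12: 110+26 = 136 ≤ 150
    N14: 225+26 = 251 > 70
    N21: 110+26 = 136 > 130
Round 3 — N14, N21 snap.
  N14 sheds 251 kN to N1: 251 each.
    N1: 36+251 = 287 > 60
  N21 sheds 136 kN: no online neighbours, lost.
Round 4 — N1 snaps.
  N1 sheds 287 kN: no online neighbours, lost.
No further breaks.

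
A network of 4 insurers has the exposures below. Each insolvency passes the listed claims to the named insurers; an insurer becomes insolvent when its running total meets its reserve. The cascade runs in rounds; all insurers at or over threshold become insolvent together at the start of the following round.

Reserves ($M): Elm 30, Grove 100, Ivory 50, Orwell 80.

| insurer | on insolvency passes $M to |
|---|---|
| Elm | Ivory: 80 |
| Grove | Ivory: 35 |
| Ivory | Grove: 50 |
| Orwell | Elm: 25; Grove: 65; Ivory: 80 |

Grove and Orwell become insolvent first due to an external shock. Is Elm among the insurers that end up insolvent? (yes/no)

Round 1 — Grove, Orwell become insolvent (initial).
  Elm: +25 → 25 < 30
  Ivory: +35+80 → 115 ≥ 50
Round 2 — Ivory becomes insolvent.
No further insolvencies.

no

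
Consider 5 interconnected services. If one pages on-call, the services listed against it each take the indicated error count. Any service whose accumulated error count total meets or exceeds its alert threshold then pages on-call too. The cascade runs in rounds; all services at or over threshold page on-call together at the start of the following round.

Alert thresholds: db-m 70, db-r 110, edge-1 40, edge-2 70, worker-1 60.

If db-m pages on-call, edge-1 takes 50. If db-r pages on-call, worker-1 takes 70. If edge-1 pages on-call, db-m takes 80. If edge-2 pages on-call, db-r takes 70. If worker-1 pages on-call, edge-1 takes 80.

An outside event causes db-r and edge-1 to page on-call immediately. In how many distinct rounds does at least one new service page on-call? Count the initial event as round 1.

Round 1 — db-r, edge-1 page on-call (initial).
  db-m: +80 → 80 ≥ 70
  worker-1: +70 → 70 ≥ 60
Round 2 — db-m, worker-1 page on-call.
No further pages.

2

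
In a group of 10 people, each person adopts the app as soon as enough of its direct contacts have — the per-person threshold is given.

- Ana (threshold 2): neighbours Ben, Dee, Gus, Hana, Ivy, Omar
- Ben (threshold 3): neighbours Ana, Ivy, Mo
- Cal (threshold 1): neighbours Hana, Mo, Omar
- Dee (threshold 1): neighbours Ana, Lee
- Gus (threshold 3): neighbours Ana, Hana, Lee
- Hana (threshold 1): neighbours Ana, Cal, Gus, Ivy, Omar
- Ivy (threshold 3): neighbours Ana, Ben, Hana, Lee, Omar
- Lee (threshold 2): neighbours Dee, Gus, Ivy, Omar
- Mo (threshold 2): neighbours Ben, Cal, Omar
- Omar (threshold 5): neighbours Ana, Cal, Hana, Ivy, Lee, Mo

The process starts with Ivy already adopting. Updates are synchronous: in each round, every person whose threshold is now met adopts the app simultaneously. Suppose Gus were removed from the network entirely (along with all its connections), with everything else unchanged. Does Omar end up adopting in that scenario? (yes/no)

yes

With Gus removed:
Round 1 — Ivy adopts the app (initial).
Round 2 — checking thresholds:
  Ana: 1 of 5 neighbours < 2, holds.
  Ben: 1 of 3 neighbours < 3, holds.
  Hana: 1 of 4 neighbours ≥ 1, adopts the app.
  Lee: 1 of 3 neighbours < 2, holds.
  Omar: 1 of 6 neighbours < 5, holds.
Round 3 — checking thresholds:
  Ana: 2 of 5 neighbours ≥ 2, adopts the app.
  Ben: 1 of 3 neighbours < 3, holds.
  Cal: 1 of 3 neighbours ≥ 1, adopts the app.
  Lee: 1 of 3 neighbours < 2, holds.
  Omar: 2 of 6 neighbours < 5, holds.
Round 4 — checking thresholds:
  Ben: 2 of 3 neighbours < 3, holds.
  Dee: 1 of 2 neighbours ≥ 1, adopts the app.
  Lee: 1 of 3 neighbours < 2, holds.
  Mo: 1 of 3 neighbours < 2, holds.
  Omar: 4 of 6 neighbours < 5, holds.
Round 5 — checking thresholds:
  Ben: 2 of 3 neighbours < 3, holds.
  Lee: 2 of 3 neighbours ≥ 2, adopts the app.
  Mo: 1 of 3 neighbours < 2, holds.
  Omar: 4 of 6 neighbours < 5, holds.
Round 6 — checking thresholds:
  Ben: 2 of 3 neighbours < 3, holds.
  Mo: 1 of 3 neighbours < 2, holds.
  Omar: 5 of 6 neighbours ≥ 5, adopts the app.
Round 7 — checking thresholds:
  Ben: 2 of 3 neighbours < 3, holds.
  Mo: 2 of 3 neighbours ≥ 2, adopts the app.
Round 8 — checking thresholds:
  Ben: 3 of 3 neighbours ≥ 3, adopts the app.
Round 9 — no new adoptions; cascade stops.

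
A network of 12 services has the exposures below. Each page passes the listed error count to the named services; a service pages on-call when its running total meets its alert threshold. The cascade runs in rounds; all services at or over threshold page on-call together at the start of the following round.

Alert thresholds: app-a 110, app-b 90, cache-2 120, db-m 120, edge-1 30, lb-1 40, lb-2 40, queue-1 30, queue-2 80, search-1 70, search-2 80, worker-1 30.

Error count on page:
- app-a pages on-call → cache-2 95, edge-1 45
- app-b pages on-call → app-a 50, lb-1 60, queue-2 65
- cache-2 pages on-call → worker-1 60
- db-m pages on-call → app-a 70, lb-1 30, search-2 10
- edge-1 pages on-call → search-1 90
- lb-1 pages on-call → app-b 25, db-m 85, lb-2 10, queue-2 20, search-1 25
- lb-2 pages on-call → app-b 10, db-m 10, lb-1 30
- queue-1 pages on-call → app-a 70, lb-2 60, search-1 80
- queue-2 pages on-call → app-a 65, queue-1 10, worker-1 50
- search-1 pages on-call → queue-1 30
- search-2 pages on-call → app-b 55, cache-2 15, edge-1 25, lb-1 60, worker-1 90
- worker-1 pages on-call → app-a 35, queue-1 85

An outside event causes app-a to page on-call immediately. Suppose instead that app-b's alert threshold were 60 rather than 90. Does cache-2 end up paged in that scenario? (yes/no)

With app-b's alert threshold at 60:
Round 1 — app-a pages on-call (initial).
  cache-2: +95 → 95 < 120
  edge-1: +45 → 45 ≥ 30
Round 2 — edge-1 pages on-call.
  search-1: +90 → 90 ≥ 70
Round 3 — search-1 pages on-call.
  queue-1: +30 → 30 ≥ 30
Round 4 — queue-1 pages on-call.
  lb-2: +60 → 60 ≥ 40
Round 5 — lb-2 pages on-call.
  app-b: +10 → 10 < 60
  db-m: +10 → 10 < 120
  lb-1: +30 → 30 < 40
No further pages.

no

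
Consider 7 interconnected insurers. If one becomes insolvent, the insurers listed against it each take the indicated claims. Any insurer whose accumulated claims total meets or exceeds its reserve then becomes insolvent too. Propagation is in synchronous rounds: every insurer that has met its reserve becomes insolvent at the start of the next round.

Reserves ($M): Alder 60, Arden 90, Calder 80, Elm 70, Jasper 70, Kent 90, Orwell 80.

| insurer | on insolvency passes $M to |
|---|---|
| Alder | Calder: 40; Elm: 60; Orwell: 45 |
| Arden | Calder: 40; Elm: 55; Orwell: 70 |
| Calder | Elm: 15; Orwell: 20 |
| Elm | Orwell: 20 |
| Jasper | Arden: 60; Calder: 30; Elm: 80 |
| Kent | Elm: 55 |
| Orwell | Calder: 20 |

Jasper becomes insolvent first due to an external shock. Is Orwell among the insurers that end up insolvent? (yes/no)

Round 1 — Jasper becomes insolvent (initial).
  Arden: +60 → 60 < 90
  Calder: +30 → 30 < 80
  Elm: +80 → 80 ≥ 70
Round 2 — Elm becomes insolvent.
  Orwell: +20 → 20 < 80
No further insolvencies.

no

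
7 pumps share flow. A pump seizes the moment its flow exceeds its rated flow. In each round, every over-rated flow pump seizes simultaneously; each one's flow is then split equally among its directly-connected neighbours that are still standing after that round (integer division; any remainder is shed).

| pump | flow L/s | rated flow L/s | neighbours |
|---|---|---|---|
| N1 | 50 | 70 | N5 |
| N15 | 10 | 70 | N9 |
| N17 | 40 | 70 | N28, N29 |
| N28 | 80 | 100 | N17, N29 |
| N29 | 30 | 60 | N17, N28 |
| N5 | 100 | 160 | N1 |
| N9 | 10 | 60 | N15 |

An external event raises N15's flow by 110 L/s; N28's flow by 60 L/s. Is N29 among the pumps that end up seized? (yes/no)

Round 1 — N15 at 120 > 70; N28 at 140 > 100. N15, N28 seize.
  N15 sheds 120 L/s to N9: 120 each.
    N9: 10+120 = 130 > 60
  N28 sheds 140 L/s to N17, N29: 70 each.
    N17: 40+70 = 110 > 70
    N29: 30+70 = 100 > 60
Round 2 — N17, N29, N9 seize.
  N17 sheds 110 L/s: no online neighbours, lost.
  N29 sheds 100 L/s: no online neighbours, lost.
  N9 sheds 130 L/s: no online neighbours, lost.
No further seizures.

yes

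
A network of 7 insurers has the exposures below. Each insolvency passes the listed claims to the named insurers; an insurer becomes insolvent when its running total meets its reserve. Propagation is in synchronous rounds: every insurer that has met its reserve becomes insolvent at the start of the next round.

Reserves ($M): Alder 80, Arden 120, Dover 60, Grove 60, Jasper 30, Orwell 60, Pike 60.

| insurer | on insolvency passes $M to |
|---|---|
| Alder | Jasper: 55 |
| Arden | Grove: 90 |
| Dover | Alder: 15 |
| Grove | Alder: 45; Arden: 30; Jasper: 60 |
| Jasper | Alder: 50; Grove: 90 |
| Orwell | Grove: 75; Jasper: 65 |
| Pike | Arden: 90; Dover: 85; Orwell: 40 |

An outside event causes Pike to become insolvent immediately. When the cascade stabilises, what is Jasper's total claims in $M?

0

Round 1 — Pike becomes insolvent (initial).
  Arden: +90 → 90 < 120
  Dover: +85 → 85 ≥ 60
  Orwell: +40 → 40 < 60
Round 2 — Dover becomes insolvent.
  Alder: +15 → 15 < 80
No further insolvencies.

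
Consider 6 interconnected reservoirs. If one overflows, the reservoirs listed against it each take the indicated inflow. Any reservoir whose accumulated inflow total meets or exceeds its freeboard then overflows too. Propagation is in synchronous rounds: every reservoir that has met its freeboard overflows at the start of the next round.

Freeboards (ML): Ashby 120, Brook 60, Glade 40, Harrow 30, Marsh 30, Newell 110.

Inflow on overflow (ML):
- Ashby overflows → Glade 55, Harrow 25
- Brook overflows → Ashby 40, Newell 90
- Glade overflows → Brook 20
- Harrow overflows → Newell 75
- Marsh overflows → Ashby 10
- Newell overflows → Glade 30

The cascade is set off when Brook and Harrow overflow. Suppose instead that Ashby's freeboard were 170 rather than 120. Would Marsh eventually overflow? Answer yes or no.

no

With Ashby's freeboard at 170:
Round 1 — Brook, Harrow overflow (initial).
  Ashby: +40 → 40 < 170
  Newell: +90+75 → 165 ≥ 110
Round 2 — Newell overflows.
  Glade: +30 → 30 < 40
No further overflows.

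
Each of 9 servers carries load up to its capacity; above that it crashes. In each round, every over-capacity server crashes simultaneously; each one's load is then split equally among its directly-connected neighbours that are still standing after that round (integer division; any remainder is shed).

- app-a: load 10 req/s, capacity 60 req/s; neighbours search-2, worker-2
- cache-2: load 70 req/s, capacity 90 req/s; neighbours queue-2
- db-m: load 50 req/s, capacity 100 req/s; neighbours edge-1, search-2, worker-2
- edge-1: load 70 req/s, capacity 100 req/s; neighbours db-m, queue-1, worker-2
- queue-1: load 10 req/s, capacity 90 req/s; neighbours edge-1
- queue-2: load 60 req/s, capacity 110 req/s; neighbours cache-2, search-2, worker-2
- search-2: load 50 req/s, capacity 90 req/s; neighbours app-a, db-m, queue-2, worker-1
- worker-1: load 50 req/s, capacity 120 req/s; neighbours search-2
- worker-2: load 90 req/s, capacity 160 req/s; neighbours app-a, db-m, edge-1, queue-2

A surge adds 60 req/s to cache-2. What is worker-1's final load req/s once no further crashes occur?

98

Round 1 — cache-2 at 130 > 90. cache-2 crashes.
  cache-2 sheds 130 req/s to queue-2: 130 each.
    queue-2: 60+130 = 190 > 110
Round 2 — queue-2 crashes.
  queue-2 sheds 190 req/s to search-2, worker-2: 95 each.
    search-2: 50+95 = 145 > 90
    worker-2: 90+95 = 185 > 160
Round 3 — search-2, worker-2 crash.
  search-2 sheds 145 req/s to app-a, db-m, worker-1: 48 each (1 lost).
    app-a: 10+48 = 58 ≤ 60
    db-m: 50+48 = 98 ≤ 100
    worker-1: 50+48 = 98 ≤ 120
  worker-2 sheds 185 req/s to app-a, db-m, edge-1: 61 each (2 lost).
    app-a: 58+61 = 119 > 60
    db-m: 98+61 = 159 > 100
    edge-1: 70+61 = 131 > 100
Round 4 — app-a, db-m, edge-1 crash.
  app-a sheds 119 req/s: no online neighbours, lost.
  db-m sheds 159 req/s: no online neighbours, lost.
  edge-1 sheds 131 req/s to queue-1: 131 each.
    queue-1: 10+131 = 141 > 90
Round 5 — queue-1 crashes.
  queue-1 sheds 141 req/s: no online neighbours, lost.
No further crashes.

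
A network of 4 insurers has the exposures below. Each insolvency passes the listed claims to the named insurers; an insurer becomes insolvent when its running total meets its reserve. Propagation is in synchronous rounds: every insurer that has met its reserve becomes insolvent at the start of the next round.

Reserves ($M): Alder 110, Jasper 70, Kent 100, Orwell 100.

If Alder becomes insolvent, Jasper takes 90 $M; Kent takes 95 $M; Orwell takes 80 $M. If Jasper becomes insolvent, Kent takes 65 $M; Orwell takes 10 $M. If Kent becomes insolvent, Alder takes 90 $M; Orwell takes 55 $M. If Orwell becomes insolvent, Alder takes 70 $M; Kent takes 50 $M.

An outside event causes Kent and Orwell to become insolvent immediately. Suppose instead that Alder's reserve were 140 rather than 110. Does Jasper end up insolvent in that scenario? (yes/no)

With Alder's reserve at 140:
Round 1 — Kent, Orwell become insolvent (initial).
  Alder: +90+70 → 160 ≥ 140
Round 2 — Alder becomes insolvent.
  Jasper: +90 → 90 ≥ 70
Round 3 — Jasper becomes insolvent.
No further insolvencies.

yes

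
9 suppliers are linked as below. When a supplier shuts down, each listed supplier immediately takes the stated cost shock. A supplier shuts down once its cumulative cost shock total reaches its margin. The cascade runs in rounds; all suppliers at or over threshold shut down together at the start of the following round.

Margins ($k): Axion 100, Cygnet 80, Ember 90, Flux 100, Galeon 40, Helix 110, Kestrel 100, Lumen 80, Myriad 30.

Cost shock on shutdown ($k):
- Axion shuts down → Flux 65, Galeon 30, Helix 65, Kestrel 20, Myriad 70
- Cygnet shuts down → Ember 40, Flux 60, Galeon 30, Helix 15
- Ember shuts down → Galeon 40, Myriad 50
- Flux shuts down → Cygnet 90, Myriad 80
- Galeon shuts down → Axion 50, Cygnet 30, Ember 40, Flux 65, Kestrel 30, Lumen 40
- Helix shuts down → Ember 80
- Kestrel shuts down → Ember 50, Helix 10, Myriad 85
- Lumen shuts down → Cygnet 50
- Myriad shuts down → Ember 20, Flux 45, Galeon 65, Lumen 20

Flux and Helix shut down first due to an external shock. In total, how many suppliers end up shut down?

Round 1 — Flux, Helix shut down (initial).
  Cygnet: +90 → 90 ≥ 80
  Ember: +80 → 80 < 90
  Myriad: +80 → 80 ≥ 30
Round 2 — Cygnet, Myriad shut down.
  Ember: +40+20 → 140 ≥ 90
  Galeon: +30+65 → 95 ≥ 40
  Lumen: +20 → 20 < 80
Round 3 — Ember, Galeon shut down.
  Axion: +50 → 50 < 100
  Kestrel: +30 → 30 < 100
  Lumen: +40 → 60 < 80
No further shutdowns.

6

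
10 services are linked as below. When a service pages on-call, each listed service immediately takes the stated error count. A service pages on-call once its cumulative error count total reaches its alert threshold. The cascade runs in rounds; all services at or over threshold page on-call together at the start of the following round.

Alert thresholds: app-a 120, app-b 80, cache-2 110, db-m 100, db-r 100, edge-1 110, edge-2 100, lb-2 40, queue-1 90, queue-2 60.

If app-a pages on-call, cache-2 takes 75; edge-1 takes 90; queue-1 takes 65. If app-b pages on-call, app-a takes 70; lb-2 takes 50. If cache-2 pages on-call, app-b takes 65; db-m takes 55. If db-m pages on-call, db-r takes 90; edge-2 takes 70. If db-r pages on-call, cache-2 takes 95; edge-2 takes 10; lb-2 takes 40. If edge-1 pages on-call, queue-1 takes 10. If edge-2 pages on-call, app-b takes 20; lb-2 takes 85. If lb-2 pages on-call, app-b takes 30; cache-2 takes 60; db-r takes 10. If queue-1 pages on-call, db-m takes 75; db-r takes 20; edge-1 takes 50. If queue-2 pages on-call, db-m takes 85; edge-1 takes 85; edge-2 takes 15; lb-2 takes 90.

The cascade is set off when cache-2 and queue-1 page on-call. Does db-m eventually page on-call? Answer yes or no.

Round 1 — cache-2, queue-1 page on-call (initial).
  app-b: +65 → 65 < 80
  db-m: +55+75 → 130 ≥ 100
  db-r: +20 → 20 < 100
  edge-1: +50 → 50 < 110
Round 2 — db-m pages on-call.
  db-r: +90 → 110 ≥ 100
  edge-2: +70 → 70 < 100
Round 3 — db-r pages on-call.
  edge-2: +10 → 80 < 100
  lb-2: +40 → 40 ≥ 40
Round 4 — lb-2 pages on-call.
  app-b: +30 → 95 ≥ 80
Round 5 — app-b pages on-call.
  app-a: +70 → 70 < 120
No further pages.

yes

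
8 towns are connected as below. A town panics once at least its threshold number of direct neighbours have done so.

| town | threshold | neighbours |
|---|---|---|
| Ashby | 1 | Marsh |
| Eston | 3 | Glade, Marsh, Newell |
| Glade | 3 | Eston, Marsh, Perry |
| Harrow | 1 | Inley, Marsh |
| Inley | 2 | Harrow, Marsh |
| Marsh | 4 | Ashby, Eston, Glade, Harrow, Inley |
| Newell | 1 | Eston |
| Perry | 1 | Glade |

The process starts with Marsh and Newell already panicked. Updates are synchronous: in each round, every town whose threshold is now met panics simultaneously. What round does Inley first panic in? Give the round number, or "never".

3

Round 1 — Marsh, Newell panic (initial).
Round 2 — checking thresholds:
  Ashby: 1 of 1 neighbours ≥ 1, panics.
  Eston: 2 of 3 neighbours < 3, not yet.
  Glade: 1 of 3 neighbours < 3, not yet.
  Harrow: 1 of 2 neighbours ≥ 1, panics.
  Inley: 1 of 2 neighbours < 2, not yet.
Round 3 — checking thresholds:
  Eston: 2 of 3 neighbours < 3, not yet.
  Glade: 1 of 3 neighbours < 3, not yet.
  Inley: 2 of 2 neighbours ≥ 2, panics.
Round 4 — no new panics; cascade stops.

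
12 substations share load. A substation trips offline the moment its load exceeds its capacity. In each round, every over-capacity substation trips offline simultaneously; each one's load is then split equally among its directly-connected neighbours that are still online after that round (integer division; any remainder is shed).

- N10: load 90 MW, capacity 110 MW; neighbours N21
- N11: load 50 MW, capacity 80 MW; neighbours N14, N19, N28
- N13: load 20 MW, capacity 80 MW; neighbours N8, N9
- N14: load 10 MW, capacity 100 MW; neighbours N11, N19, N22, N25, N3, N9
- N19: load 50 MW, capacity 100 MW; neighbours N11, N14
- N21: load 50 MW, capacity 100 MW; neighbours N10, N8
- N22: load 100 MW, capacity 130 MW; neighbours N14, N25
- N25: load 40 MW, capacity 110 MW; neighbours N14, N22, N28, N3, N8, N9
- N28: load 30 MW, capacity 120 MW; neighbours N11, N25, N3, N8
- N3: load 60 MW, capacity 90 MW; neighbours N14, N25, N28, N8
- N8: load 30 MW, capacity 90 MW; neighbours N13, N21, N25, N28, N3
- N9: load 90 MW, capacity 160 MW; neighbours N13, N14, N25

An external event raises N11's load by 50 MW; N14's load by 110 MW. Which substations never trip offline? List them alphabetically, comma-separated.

Round 1 — N11 at 100 > 80; N14 at 120 > 100. N11, N14 trip offline.
  N11 sheds 100 MW to N19, N28: 50 each.
    N19: 50+50 = 100 ≤ 100
    N28: 30+50 = 80 ≤ 120
  N14 sheds 120 MW to N19, N22, N25, N3, N9: 24 each.
    N19: 100+24 = 124 > 100
    N22: 100+24 = 124 ≤ 130
    N25: 40+24 = 64 ≤ 110
    N3: 60+24 = 84 ≤ 90
    N9: 90+24 = 114 ≤ 160
Round 2 — N19 trips offline.
  N19 sheds 124 MW: no online neighbours, lost.
No further trips.

N10, N13, N21, N22, N25, N28, N3, N8, N9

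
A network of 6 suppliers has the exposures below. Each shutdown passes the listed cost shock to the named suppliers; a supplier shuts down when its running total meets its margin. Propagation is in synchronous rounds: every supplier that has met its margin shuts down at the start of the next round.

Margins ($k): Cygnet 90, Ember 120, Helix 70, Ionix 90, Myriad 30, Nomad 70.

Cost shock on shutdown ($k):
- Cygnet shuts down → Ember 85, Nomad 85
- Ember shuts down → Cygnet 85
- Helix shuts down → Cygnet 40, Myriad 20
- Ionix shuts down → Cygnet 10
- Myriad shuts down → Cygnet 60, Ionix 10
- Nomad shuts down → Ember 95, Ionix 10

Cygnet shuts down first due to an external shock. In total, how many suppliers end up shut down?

3

Round 1 — Cygnet shuts down (initial).
  Ember: +85 → 85 < 120
  Nomad: +85 → 85 ≥ 70
Round 2 — Nomad shuts down.
  Ember: +95 → 180 ≥ 120
  Ionix: +10 → 10 < 90
Round 3 — Ember shuts down.
No further shutdowns.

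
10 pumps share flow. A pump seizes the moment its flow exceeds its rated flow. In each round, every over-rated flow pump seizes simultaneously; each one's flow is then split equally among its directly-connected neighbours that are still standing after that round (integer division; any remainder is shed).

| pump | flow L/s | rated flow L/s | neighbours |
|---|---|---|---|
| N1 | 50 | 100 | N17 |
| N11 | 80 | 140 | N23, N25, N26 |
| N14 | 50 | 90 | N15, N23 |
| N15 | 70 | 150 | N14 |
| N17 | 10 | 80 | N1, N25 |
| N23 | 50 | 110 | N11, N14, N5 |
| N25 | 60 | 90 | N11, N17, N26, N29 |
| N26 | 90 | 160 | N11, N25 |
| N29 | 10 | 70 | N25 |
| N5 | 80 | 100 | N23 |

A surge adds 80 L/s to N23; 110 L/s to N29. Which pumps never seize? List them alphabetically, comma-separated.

Round 1 — N23 at 130 > 110; N29 at 120 > 70. N23, N29 seize.
  N23 sheds 130 L/s to N11, N14, N5: 43 each (1 lost).
    N11: 80+43 = 123 ≤ 140
    N14: 50+43 = 93 > 90
    N5: 80+43 = 123 > 100
  N29 sheds 120 L/s to N25: 120 each.
    N25: 60+120 = 180 > 90
Round 2 — N14, N25, N5 seize.
  N14 sheds 93 L/s to N15: 93 each.
    N15: 70+93 = 163 > 150
  N25 sheds 180 L/s to N11, N17, N26: 60 each.
    N11: 123+60 = 183 > 140
    N17: 10+60 = 70 ≤ 80
    N26: 90+60 = 150 ≤ 160
  N5 sheds 123 L/s: no online neighbours, lost.
Round 3 — N11, N15 seize.
  N11 sheds 183 L/s to N26: 183 each.
    N26: 150+183 = 333 > 160
  N15 sheds 163 L/s: no online neighbours, lost.
Round 4 — N26 seizes.
  N26 sheds 333 L/s: no online neighbours, lost.
No further seizures.

N1, N17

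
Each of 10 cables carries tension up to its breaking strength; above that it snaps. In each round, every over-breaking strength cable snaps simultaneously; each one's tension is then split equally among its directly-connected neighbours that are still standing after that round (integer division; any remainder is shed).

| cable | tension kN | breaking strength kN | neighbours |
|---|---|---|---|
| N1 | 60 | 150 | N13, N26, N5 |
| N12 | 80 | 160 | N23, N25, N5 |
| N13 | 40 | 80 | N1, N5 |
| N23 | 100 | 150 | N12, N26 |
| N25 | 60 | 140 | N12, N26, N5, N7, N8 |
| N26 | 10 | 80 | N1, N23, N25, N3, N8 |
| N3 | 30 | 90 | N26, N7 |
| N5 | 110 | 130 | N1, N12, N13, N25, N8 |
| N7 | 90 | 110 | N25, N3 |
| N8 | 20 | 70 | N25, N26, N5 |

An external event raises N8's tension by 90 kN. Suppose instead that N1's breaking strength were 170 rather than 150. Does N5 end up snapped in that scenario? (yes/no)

With N1's breaking strength at 170:
Round 1 — N8 at 110 > 70. N8 snaps.
  N8 sheds 110 kN to N25, N26, N5: 36 each (2 lost).
    N25: 60+36 = 96 ≤ 140
    N26: 10+36 = 46 ≤ 80
    N5: 110+36 = 146 > 130
Round 2 — N5 snaps.
  N5 sheds 146 kN to N1, N12, N13, N25: 36 each (2 lost).
    N1: 60+36 = 96 ≤ 170
    N12: 80+36 = 116 ≤ 160
    N13: 40+36 = 76 ≤ 80
    N25: 96+36 = 132 ≤ 140
No further breaks.

yes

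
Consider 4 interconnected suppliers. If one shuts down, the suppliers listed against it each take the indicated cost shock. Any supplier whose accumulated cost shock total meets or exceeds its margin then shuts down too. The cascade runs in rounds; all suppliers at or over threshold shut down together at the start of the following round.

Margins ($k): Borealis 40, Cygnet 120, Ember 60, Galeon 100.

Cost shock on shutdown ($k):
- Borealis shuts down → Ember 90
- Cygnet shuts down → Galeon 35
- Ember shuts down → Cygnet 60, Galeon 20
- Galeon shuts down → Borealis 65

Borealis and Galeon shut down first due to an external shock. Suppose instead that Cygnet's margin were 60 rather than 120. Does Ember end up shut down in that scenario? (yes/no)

yes

With Cygnet's margin at 60:
Round 1 — Borealis, Galeon shut down (initial).
  Ember: +90 → 90 ≥ 60
Round 2 — Ember shuts down.
  Cygnet: +60 → 60 ≥ 60
Round 3 — Cygnet shuts down.
No further shutdowns.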